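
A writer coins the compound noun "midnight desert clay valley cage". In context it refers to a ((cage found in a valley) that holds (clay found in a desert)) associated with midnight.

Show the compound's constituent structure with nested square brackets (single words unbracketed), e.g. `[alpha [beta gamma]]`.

[midnight [[desert clay] [valley cage]]]

The outermost head in the paraphrase is "cage" (specifically "desert clay valley cage"), modified by "midnight".
"desert clay valley cage" → head "cage" (specifically "valley cage"), modifier "desert clay".
"desert clay" → head "clay", modifier "desert".
"valley cage" → head "cage", modifier "valley".
So the structure is [midnight [[desert clay] [valley cage]]].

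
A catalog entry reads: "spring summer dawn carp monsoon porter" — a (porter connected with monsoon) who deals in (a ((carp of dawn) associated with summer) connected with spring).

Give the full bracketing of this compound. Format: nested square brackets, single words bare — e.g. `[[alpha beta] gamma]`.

At the top level: head "porter" (specifically "monsoon porter"); modifier "spring summer dawn carp".
"spring summer dawn carp" → head "carp" (specifically "summer dawn carp"), modifier "spring".
"summer dawn carp" → head "carp" (specifically "dawn carp"), modifier "summer".
"dawn carp" → head "carp", modifier "dawn".
"monsoon porter" → head "porter", modifier "monsoon".
So the structure is [[spring [summer [dawn carp]]] [monsoon porter]].

[[spring [summer [dawn carp]]] [monsoon porter]]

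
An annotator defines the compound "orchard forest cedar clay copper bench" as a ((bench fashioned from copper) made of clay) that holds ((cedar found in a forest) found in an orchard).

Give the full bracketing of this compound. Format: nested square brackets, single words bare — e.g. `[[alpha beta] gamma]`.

The outermost head in the paraphrase is "bench" (specifically "clay copper bench"), modified by "orchard forest cedar".
"orchard forest cedar" → head "cedar" (specifically "forest cedar"), modifier "orchard".
"forest cedar" → head "cedar", modifier "forest".
"clay copper bench" → head "bench" (specifically "copper bench"), modifier "clay".
"copper bench" → head "bench", modifier "copper".
So the structure is [[orchard [forest cedar]] [clay [copper bench]]].

[[orchard [forest cedar]] [clay [copper bench]]]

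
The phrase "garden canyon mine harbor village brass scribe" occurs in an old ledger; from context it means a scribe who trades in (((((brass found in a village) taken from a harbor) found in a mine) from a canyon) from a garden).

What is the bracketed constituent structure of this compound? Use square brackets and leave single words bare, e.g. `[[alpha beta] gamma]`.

Overall it is a kind of scribe; the modifier is "garden canyon mine harbor village brass".
Within "garden canyon mine harbor village brass", the head is "brass" (specifically "canyon mine harbor village brass") and the modifier is "garden".
Within "canyon mine harbor village brass", the head is "brass" (specifically "mine harbor village brass") and the modifier is "canyon".
Within "mine harbor village brass", the head is "brass" (specifically "harbor village brass") and the modifier is "mine".
Within "harbor village brass", the head is "brass" (specifically "village brass") and the modifier is "harbor".
Within "village brass", the head is "brass" and the modifier is "village".
So the structure is [[garden [canyon [mine [harbor [village brass]]]]] scribe].

[[garden [canyon [mine [harbor [village brass]]]]] scribe]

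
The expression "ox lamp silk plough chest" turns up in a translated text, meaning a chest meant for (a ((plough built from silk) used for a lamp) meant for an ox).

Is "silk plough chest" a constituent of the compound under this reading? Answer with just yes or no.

no

The top-level split is [ox lamp silk plough] [chest]; the full structure is [[ox [lamp [silk plough]]] chest].
"silk plough chest" straddles a constituent boundary, so it is not a single unit.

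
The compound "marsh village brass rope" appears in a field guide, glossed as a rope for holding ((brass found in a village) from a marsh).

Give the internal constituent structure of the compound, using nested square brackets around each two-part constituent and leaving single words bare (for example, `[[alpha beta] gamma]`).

[[marsh [village brass]] rope]

Overall it is a kind of rope; the modifier is "marsh village brass".
Within "marsh village brass", the head is "brass" (specifically "village brass") and the modifier is "marsh".
Within "village brass", the head is "brass" and the modifier is "village".
Assembled: [[marsh [village brass]] rope].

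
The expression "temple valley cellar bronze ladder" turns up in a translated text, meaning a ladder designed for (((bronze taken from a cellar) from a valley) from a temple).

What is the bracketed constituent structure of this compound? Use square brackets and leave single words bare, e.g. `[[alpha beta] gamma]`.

[[temple [valley [cellar bronze]]] ladder]

At the top level: head "ladder"; modifier "temple valley cellar bronze".
Within "temple valley cellar bronze", the head is "bronze" (specifically "valley cellar bronze") and the modifier is "temple".
Within "valley cellar bronze", the head is "bronze" (specifically "cellar bronze") and the modifier is "valley".
Within "cellar bronze", the head is "bronze" and the modifier is "cellar".
So the structure is [[temple [valley [cellar bronze]]] ladder].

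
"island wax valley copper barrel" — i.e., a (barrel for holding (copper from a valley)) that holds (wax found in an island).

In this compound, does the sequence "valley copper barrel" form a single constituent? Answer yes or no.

The paraphrase groups the words so that "valley copper barrel" is one unit: it corresponds to a single parenthesized sub-phrase.
The full structure is [[island wax] [[valley copper] barrel]], in which [valley copper barrel] is a constituent.

yes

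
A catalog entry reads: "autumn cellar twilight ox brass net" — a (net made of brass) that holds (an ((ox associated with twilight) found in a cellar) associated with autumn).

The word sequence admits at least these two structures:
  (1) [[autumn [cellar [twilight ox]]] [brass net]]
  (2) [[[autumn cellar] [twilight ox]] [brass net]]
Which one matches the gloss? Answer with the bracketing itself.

[[autumn [cellar [twilight ox]]] [brass net]]

The paraphrase's head is the "net" part ("brass net"); its modifier is "autumn cellar twilight ox".
That top-level split, carried through the inner groups, gives [[autumn [cellar [twilight ox]]] [brass net]].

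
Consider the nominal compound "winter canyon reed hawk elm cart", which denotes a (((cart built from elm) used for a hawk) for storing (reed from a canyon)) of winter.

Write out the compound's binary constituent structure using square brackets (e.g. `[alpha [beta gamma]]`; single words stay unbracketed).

[winter [[canyon reed] [hawk [elm cart]]]]

The outermost head in the paraphrase is "cart" (specifically "canyon reed hawk elm cart"), modified by "winter".
Within "canyon reed hawk elm cart", the head is "cart" (specifically "hawk elm cart") and the modifier is "canyon reed".
Within "canyon reed", the head is "reed" and the modifier is "canyon".
Within "hawk elm cart", the head is "cart" (specifically "elm cart") and the modifier is "hawk".
Within "elm cart", the head is "cart" and the modifier is "elm".
So the structure is [winter [[canyon reed] [hawk [elm cart]]]].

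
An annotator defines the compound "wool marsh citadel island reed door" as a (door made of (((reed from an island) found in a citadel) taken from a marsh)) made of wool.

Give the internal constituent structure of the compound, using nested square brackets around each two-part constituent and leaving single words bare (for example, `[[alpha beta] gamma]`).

Overall it is a kind of door (specifically "marsh citadel island reed door"); the modifier is "wool".
Inside "marsh citadel island reed door": head "door", modifier "marsh citadel island reed".
Inside "marsh citadel island reed": head "reed" (specifically "citadel island reed"), modifier "marsh".
Inside "citadel island reed": head "reed" (specifically "island reed"), modifier "citadel".
Inside "island reed": head "reed", modifier "island".
Assembled: [wool [[marsh [citadel [island reed]]] door]].

[wool [[marsh [citadel [island reed]]] door]]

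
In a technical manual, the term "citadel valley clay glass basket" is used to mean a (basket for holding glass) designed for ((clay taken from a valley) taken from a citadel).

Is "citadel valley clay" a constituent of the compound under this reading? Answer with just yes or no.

yes

The paraphrase groups the words so that "citadel valley clay" is one unit: it corresponds to a single parenthesized sub-phrase.
The full structure is [[citadel [valley clay]] [glass basket]], in which [citadel valley clay] is a constituent.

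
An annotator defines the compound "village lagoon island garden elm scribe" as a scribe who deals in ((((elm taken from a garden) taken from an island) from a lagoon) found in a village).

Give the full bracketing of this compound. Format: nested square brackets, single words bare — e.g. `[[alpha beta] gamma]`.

Overall it is a kind of scribe; the modifier is "village lagoon island garden elm".
Inside "village lagoon island garden elm": head "elm" (specifically "lagoon island garden elm"), modifier "village".
Inside "lagoon island garden elm": head "elm" (specifically "island garden elm"), modifier "lagoon".
Inside "island garden elm": head "elm" (specifically "garden elm"), modifier "island".
Inside "garden elm": head "elm", modifier "garden".
Assembled: [[village [lagoon [island [garden elm]]]] scribe].

[[village [lagoon [island [garden elm]]]] scribe]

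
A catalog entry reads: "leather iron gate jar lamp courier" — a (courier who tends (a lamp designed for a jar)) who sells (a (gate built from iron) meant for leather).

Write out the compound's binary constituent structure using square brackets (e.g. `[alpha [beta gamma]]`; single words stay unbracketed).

[[leather [iron gate]] [[jar lamp] courier]]

Whole compound: head "courier" (specifically "jar lamp courier"), modifier "leather iron gate".
Inside "leather iron gate": head "gate" (specifically "iron gate"), modifier "leather".
Inside "iron gate": head "gate", modifier "iron".
Inside "jar lamp courier": head "courier", modifier "jar lamp".
Inside "jar lamp": head "lamp", modifier "jar".
So the structure is [[leather [iron gate]] [[jar lamp] courier]].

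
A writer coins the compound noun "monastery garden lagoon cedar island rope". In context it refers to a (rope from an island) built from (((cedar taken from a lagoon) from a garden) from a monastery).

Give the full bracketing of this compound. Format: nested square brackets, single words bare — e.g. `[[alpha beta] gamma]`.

[[monastery [garden [lagoon cedar]]] [island rope]]

Overall it is a kind of rope (specifically "island rope"); the modifier is "monastery garden lagoon cedar".
Inside "monastery garden lagoon cedar": head "cedar" (specifically "garden lagoon cedar"), modifier "monastery".
Inside "garden lagoon cedar": head "cedar" (specifically "lagoon cedar"), modifier "garden".
Inside "lagoon cedar": head "cedar", modifier "lagoon".
Inside "island rope": head "rope", modifier "island".
So the structure is [[monastery [garden [lagoon cedar]]] [island rope]].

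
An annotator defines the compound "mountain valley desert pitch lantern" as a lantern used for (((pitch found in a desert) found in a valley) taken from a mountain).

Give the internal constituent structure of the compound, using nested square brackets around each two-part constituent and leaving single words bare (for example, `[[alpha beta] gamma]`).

[[mountain [valley [desert pitch]]] lantern]

At the top level: head "lantern"; modifier "mountain valley desert pitch".
Within "mountain valley desert pitch", the head is "pitch" (specifically "valley desert pitch") and the modifier is "mountain".
Within "valley desert pitch", the head is "pitch" (specifically "desert pitch") and the modifier is "valley".
Within "desert pitch", the head is "pitch" and the modifier is "desert".
So the structure is [[mountain [valley [desert pitch]]] lantern].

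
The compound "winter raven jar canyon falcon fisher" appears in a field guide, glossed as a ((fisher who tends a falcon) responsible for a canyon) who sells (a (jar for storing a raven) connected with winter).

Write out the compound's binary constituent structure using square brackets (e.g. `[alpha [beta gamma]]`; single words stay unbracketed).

[[winter [raven jar]] [canyon [falcon fisher]]]

At the top level: head "fisher" (specifically "canyon falcon fisher"); modifier "winter raven jar".
Within "winter raven jar", the head is "jar" (specifically "raven jar") and the modifier is "winter".
Within "raven jar", the head is "jar" and the modifier is "raven".
Within "canyon falcon fisher", the head is "fisher" (specifically "falcon fisher") and the modifier is "canyon".
Within "falcon fisher", the head is "fisher" and the modifier is "falcon".
So the structure is [[winter [raven jar]] [canyon [falcon fisher]]].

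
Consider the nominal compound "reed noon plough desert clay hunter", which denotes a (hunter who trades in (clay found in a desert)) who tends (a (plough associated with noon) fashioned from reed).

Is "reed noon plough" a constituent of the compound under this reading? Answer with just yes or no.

yes

The paraphrase groups the words so that "reed noon plough" is one unit: it corresponds to a single parenthesized sub-phrase.
The full structure is [[reed [noon plough]] [[desert clay] hunter]], in which [reed noon plough] is a constituent.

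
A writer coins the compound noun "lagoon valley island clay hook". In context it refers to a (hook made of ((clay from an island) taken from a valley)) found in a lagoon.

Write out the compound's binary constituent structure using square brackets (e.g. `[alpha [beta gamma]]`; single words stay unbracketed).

[lagoon [[valley [island clay]] hook]]

Whole compound: head "hook" (specifically "valley island clay hook"), modifier "lagoon".
"valley island clay hook" → head "hook", modifier "valley island clay".
"valley island clay" → head "clay" (specifically "island clay"), modifier "valley".
"island clay" → head "clay", modifier "island".
Putting it together: [lagoon [[valley [island clay]] hook]].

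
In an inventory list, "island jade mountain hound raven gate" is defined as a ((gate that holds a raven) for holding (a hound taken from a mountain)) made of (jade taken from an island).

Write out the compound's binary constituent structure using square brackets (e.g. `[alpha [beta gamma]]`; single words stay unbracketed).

At the top level: head "gate" (specifically "mountain hound raven gate"); modifier "island jade".
"island jade" → head "jade", modifier "island".
"mountain hound raven gate" → head "gate" (specifically "raven gate"), modifier "mountain hound".
"mountain hound" → head "hound", modifier "mountain".
"raven gate" → head "gate", modifier "raven".
Assembled: [[island jade] [[mountain hound] [raven gate]]].

[[island jade] [[mountain hound] [raven gate]]]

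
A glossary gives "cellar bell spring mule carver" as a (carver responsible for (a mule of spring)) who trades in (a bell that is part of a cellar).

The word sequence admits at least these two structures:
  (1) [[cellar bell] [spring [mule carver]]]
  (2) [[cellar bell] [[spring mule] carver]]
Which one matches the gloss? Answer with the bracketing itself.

The paraphrase's head is the "carver" part ("spring mule carver"); its modifier is "cellar bell".
That top-level split, carried through the inner groups, gives [[cellar bell] [[spring mule] carver]].

[[cellar bell] [[spring mule] carver]]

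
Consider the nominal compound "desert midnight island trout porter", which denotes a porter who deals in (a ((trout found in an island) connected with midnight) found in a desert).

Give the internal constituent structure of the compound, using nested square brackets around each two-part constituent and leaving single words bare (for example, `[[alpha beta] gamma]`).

The outermost head in the paraphrase is "porter", modified by "desert midnight island trout".
Within "desert midnight island trout", the head is "trout" (specifically "midnight island trout") and the modifier is "desert".
Within "midnight island trout", the head is "trout" (specifically "island trout") and the modifier is "midnight".
Within "island trout", the head is "trout" and the modifier is "island".
Putting it together: [[desert [midnight [island trout]]] porter].

[[desert [midnight [island trout]]] porter]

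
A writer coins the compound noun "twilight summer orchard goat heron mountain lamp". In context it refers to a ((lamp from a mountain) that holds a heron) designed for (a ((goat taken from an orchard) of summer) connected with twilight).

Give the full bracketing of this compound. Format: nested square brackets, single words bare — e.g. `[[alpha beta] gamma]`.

[[twilight [summer [orchard goat]]] [heron [mountain lamp]]]

The outermost head in the paraphrase is "lamp" (specifically "heron mountain lamp"), modified by "twilight summer orchard goat".
"twilight summer orchard goat" → head "goat" (specifically "summer orchard goat"), modifier "twilight".
"summer orchard goat" → head "goat" (specifically "orchard goat"), modifier "summer".
"orchard goat" → head "goat", modifier "orchard".
"heron mountain lamp" → head "lamp" (specifically "mountain lamp"), modifier "heron".
"mountain lamp" → head "lamp", modifier "mountain".
So the structure is [[twilight [summer [orchard goat]]] [heron [mountain lamp]]].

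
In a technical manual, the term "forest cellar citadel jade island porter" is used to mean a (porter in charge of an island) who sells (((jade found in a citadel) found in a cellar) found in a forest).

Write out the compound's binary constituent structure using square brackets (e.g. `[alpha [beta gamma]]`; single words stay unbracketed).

[[forest [cellar [citadel jade]]] [island porter]]

Overall it is a kind of porter (specifically "island porter"); the modifier is "forest cellar citadel jade".
Within "forest cellar citadel jade", the head is "jade" (specifically "cellar citadel jade") and the modifier is "forest".
Within "cellar citadel jade", the head is "jade" (specifically "citadel jade") and the modifier is "cellar".
Within "citadel jade", the head is "jade" and the modifier is "citadel".
Within "island porter", the head is "porter" and the modifier is "island".
Putting it together: [[forest [cellar [citadel jade]]] [island porter]].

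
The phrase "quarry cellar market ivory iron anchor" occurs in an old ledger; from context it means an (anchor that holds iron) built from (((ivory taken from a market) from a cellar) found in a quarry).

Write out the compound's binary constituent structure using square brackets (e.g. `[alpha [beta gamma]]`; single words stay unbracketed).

The outermost head in the paraphrase is "anchor" (specifically "iron anchor"), modified by "quarry cellar market ivory".
"quarry cellar market ivory" → head "ivory" (specifically "cellar market ivory"), modifier "quarry".
"cellar market ivory" → head "ivory" (specifically "market ivory"), modifier "cellar".
"market ivory" → head "ivory", modifier "market".
"iron anchor" → head "anchor", modifier "iron".
Assembled: [[quarry [cellar [market ivory]]] [iron anchor]].

[[quarry [cellar [market ivory]]] [iron anchor]]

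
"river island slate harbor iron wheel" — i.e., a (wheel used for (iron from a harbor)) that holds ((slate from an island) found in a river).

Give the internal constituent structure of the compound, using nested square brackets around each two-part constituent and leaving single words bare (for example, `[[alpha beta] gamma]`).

[[river [island slate]] [[harbor iron] wheel]]

The outermost head in the paraphrase is "wheel" (specifically "harbor iron wheel"), modified by "river island slate".
"river island slate" → head "slate" (specifically "island slate"), modifier "river".
"island slate" → head "slate", modifier "island".
"harbor iron wheel" → head "wheel", modifier "harbor iron".
"harbor iron" → head "iron", modifier "harbor".
So the structure is [[river [island slate]] [[harbor iron] wheel]].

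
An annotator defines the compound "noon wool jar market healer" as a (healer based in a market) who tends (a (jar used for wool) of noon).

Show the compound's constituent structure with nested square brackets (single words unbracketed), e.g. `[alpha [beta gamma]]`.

Overall it is a kind of healer (specifically "market healer"); the modifier is "noon wool jar".
Within "noon wool jar", the head is "jar" (specifically "wool jar") and the modifier is "noon".
Within "wool jar", the head is "jar" and the modifier is "wool".
Within "market healer", the head is "healer" and the modifier is "market".
Assembled: [[noon [wool jar]] [market healer]].

[[noon [wool jar]] [market healer]]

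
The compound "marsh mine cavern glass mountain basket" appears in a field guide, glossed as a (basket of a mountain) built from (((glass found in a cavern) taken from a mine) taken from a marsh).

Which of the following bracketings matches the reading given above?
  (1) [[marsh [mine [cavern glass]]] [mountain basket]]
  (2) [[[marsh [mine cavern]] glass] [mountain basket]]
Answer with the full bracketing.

[[marsh [mine [cavern glass]]] [mountain basket]]

The paraphrase's head is the "basket" part ("mountain basket"); its modifier is "marsh mine cavern glass".
That top-level split, carried through the inner groups, gives [[marsh [mine [cavern glass]]] [mountain basket]].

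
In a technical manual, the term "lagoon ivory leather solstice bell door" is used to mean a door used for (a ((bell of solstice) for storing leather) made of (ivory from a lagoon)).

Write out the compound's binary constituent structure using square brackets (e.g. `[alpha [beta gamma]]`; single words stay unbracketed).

The outermost head in the paraphrase is "door", modified by "lagoon ivory leather solstice bell".
Within "lagoon ivory leather solstice bell", the head is "bell" (specifically "leather solstice bell") and the modifier is "lagoon ivory".
Within "lagoon ivory", the head is "ivory" and the modifier is "lagoon".
Within "leather solstice bell", the head is "bell" (specifically "solstice bell") and the modifier is "leather".
Within "solstice bell", the head is "bell" and the modifier is "solstice".
Assembled: [[[lagoon ivory] [leather [solstice bell]]] door].

[[[lagoon ivory] [leather [solstice bell]]] door]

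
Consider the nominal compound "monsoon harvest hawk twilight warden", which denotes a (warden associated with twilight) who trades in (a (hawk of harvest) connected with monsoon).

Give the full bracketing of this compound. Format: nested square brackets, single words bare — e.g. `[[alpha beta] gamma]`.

Whole compound: head "warden" (specifically "twilight warden"), modifier "monsoon harvest hawk".
"monsoon harvest hawk" → head "hawk" (specifically "harvest hawk"), modifier "monsoon".
"harvest hawk" → head "hawk", modifier "harvest".
"twilight warden" → head "warden", modifier "twilight".
Putting it together: [[monsoon [harvest hawk]] [twilight warden]].

[[monsoon [harvest hawk]] [twilight warden]]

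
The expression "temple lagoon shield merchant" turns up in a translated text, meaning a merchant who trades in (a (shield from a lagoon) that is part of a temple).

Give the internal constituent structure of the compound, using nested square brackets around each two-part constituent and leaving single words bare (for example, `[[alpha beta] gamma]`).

At the top level: head "merchant"; modifier "temple lagoon shield".
Within "temple lagoon shield", the head is "shield" (specifically "lagoon shield") and the modifier is "temple".
Within "lagoon shield", the head is "shield" and the modifier is "lagoon".
Putting it together: [[temple [lagoon shield]] merchant].

[[temple [lagoon shield]] merchant]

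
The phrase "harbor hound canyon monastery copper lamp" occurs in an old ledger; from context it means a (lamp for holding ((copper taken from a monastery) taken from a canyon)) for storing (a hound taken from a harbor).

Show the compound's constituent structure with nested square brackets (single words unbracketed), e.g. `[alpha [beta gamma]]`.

[[harbor hound] [[canyon [monastery copper]] lamp]]

Overall it is a kind of lamp (specifically "canyon monastery copper lamp"); the modifier is "harbor hound".
Inside "harbor hound": head "hound", modifier "harbor".
Inside "canyon monastery copper lamp": head "lamp", modifier "canyon monastery copper".
Inside "canyon monastery copper": head "copper" (specifically "monastery copper"), modifier "canyon".
Inside "monastery copper": head "copper", modifier "monastery".
Assembled: [[harbor hound] [[canyon [monastery copper]] lamp]].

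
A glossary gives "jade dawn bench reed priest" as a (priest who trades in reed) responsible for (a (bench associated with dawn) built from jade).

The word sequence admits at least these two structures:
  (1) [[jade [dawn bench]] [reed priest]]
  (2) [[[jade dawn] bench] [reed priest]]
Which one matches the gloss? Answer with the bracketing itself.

[[jade [dawn bench]] [reed priest]]

The paraphrase's head is the "priest" part ("reed priest"); its modifier is "jade dawn bench".
That top-level split, carried through the inner groups, gives [[jade [dawn bench]] [reed priest]].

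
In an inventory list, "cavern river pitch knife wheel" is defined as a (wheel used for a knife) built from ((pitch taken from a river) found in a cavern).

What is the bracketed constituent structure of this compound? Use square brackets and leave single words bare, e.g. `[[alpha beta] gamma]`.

Whole compound: head "wheel" (specifically "knife wheel"), modifier "cavern river pitch".
Inside "cavern river pitch": head "pitch" (specifically "river pitch"), modifier "cavern".
Inside "river pitch": head "pitch", modifier "river".
Inside "knife wheel": head "wheel", modifier "knife".
Putting it together: [[cavern [river pitch]] [knife wheel]].

[[cavern [river pitch]] [knife wheel]]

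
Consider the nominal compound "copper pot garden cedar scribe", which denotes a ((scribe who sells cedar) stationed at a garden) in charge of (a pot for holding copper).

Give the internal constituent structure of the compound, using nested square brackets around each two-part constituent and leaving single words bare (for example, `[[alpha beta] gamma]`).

The outermost head in the paraphrase is "scribe" (specifically "garden cedar scribe"), modified by "copper pot".
Inside "copper pot": head "pot", modifier "copper".
Inside "garden cedar scribe": head "scribe" (specifically "cedar scribe"), modifier "garden".
Inside "cedar scribe": head "scribe", modifier "cedar".
Putting it together: [[copper pot] [garden [cedar scribe]]].

[[copper pot] [garden [cedar scribe]]]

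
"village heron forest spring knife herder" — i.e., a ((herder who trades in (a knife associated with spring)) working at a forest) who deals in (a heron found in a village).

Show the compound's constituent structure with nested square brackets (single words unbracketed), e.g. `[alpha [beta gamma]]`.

[[village heron] [forest [[spring knife] herder]]]

At the top level: head "herder" (specifically "forest spring knife herder"); modifier "village heron".
Inside "village heron": head "heron", modifier "village".
Inside "forest spring knife herder": head "herder" (specifically "spring knife herder"), modifier "forest".
Inside "spring knife herder": head "herder", modifier "spring knife".
Inside "spring knife": head "knife", modifier "spring".
Putting it together: [[village heron] [forest [[spring knife] herder]]].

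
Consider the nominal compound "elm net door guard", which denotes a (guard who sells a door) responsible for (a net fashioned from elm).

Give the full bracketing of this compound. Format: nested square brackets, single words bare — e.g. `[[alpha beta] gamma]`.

The outermost head in the paraphrase is "guard" (specifically "door guard"), modified by "elm net".
Within "elm net", the head is "net" and the modifier is "elm".
Within "door guard", the head is "guard" and the modifier is "door".
So the structure is [[elm net] [door guard]].

[[elm net] [door guard]]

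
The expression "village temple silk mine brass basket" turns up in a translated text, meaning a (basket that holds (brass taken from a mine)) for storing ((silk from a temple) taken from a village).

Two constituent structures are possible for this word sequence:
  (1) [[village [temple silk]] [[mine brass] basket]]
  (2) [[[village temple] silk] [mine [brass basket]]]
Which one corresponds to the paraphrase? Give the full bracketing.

[[village [temple silk]] [[mine brass] basket]]

The paraphrase's head is the "basket" part ("mine brass basket"); its modifier is "village temple silk".
That top-level split, carried through the inner groups, gives [[village [temple silk]] [[mine brass] basket]].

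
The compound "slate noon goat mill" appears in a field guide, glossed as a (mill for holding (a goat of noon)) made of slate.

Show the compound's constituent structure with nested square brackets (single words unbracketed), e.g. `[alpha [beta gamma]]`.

[slate [[noon goat] mill]]

At the top level: head "mill" (specifically "noon goat mill"); modifier "slate".
Inside "noon goat mill": head "mill", modifier "noon goat".
Inside "noon goat": head "goat", modifier "noon".
So the structure is [slate [[noon goat] mill]].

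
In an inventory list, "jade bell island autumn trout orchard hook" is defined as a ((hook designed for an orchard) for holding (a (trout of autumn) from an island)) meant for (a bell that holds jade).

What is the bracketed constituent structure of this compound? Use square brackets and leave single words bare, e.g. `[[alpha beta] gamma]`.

At the top level: head "hook" (specifically "island autumn trout orchard hook"); modifier "jade bell".
Within "jade bell", the head is "bell" and the modifier is "jade".
Within "island autumn trout orchard hook", the head is "hook" (specifically "orchard hook") and the modifier is "island autumn trout".
Within "island autumn trout", the head is "trout" (specifically "autumn trout") and the modifier is "island".
Within "autumn trout", the head is "trout" and the modifier is "autumn".
Within "orchard hook", the head is "hook" and the modifier is "orchard".
So the structure is [[jade bell] [[island [autumn trout]] [orchard hook]]].

[[jade bell] [[island [autumn trout]] [orchard hook]]]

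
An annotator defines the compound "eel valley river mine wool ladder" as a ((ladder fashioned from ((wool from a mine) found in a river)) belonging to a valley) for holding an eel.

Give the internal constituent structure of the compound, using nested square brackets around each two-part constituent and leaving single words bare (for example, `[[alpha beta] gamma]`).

At the top level: head "ladder" (specifically "valley river mine wool ladder"); modifier "eel".
"valley river mine wool ladder" → head "ladder" (specifically "river mine wool ladder"), modifier "valley".
"river mine wool ladder" → head "ladder", modifier "river mine wool".
"river mine wool" → head "wool" (specifically "mine wool"), modifier "river".
"mine wool" → head "wool", modifier "mine".
So the structure is [eel [valley [[river [mine wool]] ladder]]].

[eel [valley [[river [mine wool]] ladder]]]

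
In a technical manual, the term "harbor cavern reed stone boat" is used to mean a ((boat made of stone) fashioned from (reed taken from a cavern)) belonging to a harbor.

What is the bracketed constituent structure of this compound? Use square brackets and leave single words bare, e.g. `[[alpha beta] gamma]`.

Overall it is a kind of boat (specifically "cavern reed stone boat"); the modifier is "harbor".
Inside "cavern reed stone boat": head "boat" (specifically "stone boat"), modifier "cavern reed".
Inside "cavern reed": head "reed", modifier "cavern".
Inside "stone boat": head "boat", modifier "stone".
Putting it together: [harbor [[cavern reed] [stone boat]]].

[harbor [[cavern reed] [stone boat]]]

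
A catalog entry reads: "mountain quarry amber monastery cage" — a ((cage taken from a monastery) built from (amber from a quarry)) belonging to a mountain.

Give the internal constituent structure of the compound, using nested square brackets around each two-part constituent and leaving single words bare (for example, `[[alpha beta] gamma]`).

[mountain [[quarry amber] [monastery cage]]]

Overall it is a kind of cage (specifically "quarry amber monastery cage"); the modifier is "mountain".
Inside "quarry amber monastery cage": head "cage" (specifically "monastery cage"), modifier "quarry amber".
Inside "quarry amber": head "amber", modifier "quarry".
Inside "monastery cage": head "cage", modifier "monastery".
Putting it together: [mountain [[quarry amber] [monastery cage]]].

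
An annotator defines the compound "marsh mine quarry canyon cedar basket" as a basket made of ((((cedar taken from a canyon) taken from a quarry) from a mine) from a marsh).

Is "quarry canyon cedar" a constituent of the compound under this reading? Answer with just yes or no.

yes

The paraphrase groups the words so that "quarry canyon cedar" is one unit: it corresponds to a single parenthesized sub-phrase.
The full structure is [[marsh [mine [quarry [canyon cedar]]]] basket], in which [quarry canyon cedar] is a constituent.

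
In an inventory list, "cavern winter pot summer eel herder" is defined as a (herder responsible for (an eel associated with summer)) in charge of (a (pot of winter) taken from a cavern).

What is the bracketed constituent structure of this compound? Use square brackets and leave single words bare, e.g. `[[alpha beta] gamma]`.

[[cavern [winter pot]] [[summer eel] herder]]

The outermost head in the paraphrase is "herder" (specifically "summer eel herder"), modified by "cavern winter pot".
"cavern winter pot" → head "pot" (specifically "winter pot"), modifier "cavern".
"winter pot" → head "pot", modifier "winter".
"summer eel herder" → head "herder", modifier "summer eel".
"summer eel" → head "eel", modifier "summer".
Assembled: [[cavern [winter pot]] [[summer eel] herder]].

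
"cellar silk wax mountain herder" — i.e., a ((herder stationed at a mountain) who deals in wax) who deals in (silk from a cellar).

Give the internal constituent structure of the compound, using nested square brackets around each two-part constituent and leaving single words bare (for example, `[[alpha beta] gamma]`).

[[cellar silk] [wax [mountain herder]]]

The outermost head in the paraphrase is "herder" (specifically "wax mountain herder"), modified by "cellar silk".
"cellar silk" → head "silk", modifier "cellar".
"wax mountain herder" → head "herder" (specifically "mountain herder"), modifier "wax".
"mountain herder" → head "herder", modifier "mountain".
Assembled: [[cellar silk] [wax [mountain herder]]].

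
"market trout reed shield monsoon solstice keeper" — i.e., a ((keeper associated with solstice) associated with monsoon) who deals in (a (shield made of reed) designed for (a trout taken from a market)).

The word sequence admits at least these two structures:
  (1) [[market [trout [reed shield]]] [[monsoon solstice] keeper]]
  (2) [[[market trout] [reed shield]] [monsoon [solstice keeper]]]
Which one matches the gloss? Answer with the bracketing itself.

[[[market trout] [reed shield]] [monsoon [solstice keeper]]]

The paraphrase's head is the "keeper" part ("monsoon solstice keeper"); its modifier is "market trout reed shield".
That top-level split, carried through the inner groups, gives [[[market trout] [reed shield]] [monsoon [solstice keeper]]].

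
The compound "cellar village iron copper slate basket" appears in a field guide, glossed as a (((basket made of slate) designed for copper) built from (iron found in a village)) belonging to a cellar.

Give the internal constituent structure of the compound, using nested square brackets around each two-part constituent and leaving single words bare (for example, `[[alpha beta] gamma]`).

At the top level: head "basket" (specifically "village iron copper slate basket"); modifier "cellar".
Within "village iron copper slate basket", the head is "basket" (specifically "copper slate basket") and the modifier is "village iron".
Within "village iron", the head is "iron" and the modifier is "village".
Within "copper slate basket", the head is "basket" (specifically "slate basket") and the modifier is "copper".
Within "slate basket", the head is "basket" and the modifier is "slate".
So the structure is [cellar [[village iron] [copper [slate basket]]]].

[cellar [[village iron] [copper [slate basket]]]]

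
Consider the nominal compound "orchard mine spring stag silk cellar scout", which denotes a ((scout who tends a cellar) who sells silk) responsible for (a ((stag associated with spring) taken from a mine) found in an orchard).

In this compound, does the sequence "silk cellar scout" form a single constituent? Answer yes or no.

yes

The paraphrase groups the words so that "silk cellar scout" is one unit: it corresponds to a single parenthesized sub-phrase.
The full structure is [[orchard [mine [spring stag]]] [silk [cellar scout]]], in which [silk cellar scout] is a constituent.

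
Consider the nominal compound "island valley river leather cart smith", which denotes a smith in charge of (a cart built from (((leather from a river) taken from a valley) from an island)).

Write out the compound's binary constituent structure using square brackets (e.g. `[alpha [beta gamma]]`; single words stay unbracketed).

[[[island [valley [river leather]]] cart] smith]

Overall it is a kind of smith; the modifier is "island valley river leather cart".
Within "island valley river leather cart", the head is "cart" and the modifier is "island valley river leather".
Within "island valley river leather", the head is "leather" (specifically "valley river leather") and the modifier is "island".
Within "valley river leather", the head is "leather" (specifically "river leather") and the modifier is "valley".
Within "river leather", the head is "leather" and the modifier is "river".
Assembled: [[[island [valley [river leather]]] cart] smith].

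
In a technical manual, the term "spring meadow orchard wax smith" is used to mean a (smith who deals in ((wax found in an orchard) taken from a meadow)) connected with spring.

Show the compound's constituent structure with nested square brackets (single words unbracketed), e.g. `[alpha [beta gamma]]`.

[spring [[meadow [orchard wax]] smith]]

Whole compound: head "smith" (specifically "meadow orchard wax smith"), modifier "spring".
Within "meadow orchard wax smith", the head is "smith" and the modifier is "meadow orchard wax".
Within "meadow orchard wax", the head is "wax" (specifically "orchard wax") and the modifier is "meadow".
Within "orchard wax", the head is "wax" and the modifier is "orchard".
Putting it together: [spring [[meadow [orchard wax]] smith]].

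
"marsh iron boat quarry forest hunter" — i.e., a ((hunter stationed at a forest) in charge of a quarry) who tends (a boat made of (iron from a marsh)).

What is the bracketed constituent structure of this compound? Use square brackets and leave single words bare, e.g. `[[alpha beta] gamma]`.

[[[marsh iron] boat] [quarry [forest hunter]]]

Overall it is a kind of hunter (specifically "quarry forest hunter"); the modifier is "marsh iron boat".
Inside "marsh iron boat": head "boat", modifier "marsh iron".
Inside "marsh iron": head "iron", modifier "marsh".
Inside "quarry forest hunter": head "hunter" (specifically "forest hunter"), modifier "quarry".
Inside "forest hunter": head "hunter", modifier "forest".
Assembled: [[[marsh iron] boat] [quarry [forest hunter]]].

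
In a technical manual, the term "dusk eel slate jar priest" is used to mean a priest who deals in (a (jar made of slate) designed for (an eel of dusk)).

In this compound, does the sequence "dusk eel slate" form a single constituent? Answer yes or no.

The top-level split is [dusk eel slate jar] [priest]; the full structure is [[[dusk eel] [slate jar]] priest].
"dusk eel slate" straddles a constituent boundary, so it is not a single unit.

no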